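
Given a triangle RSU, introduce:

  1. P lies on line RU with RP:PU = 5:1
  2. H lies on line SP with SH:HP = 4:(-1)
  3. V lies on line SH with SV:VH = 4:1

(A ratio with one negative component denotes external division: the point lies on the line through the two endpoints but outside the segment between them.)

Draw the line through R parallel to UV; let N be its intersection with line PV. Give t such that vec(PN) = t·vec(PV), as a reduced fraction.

t = -5

Set R = (0, 0), S = (1, 0), U = (0, 1); any affine frame gives the same invariant.
1. P lies on line RU with RP:PU = 5:1 ⇒ P = (0, 5/6)
2. H lies on line SP with SH:HP = 4:(-1) ⇒ H = (-1/3, 10/9)
3. V lies on line SH with SV:VH = 4:1 ⇒ V = (-1/15, 8/9)
through R parallel to UV: direction (-1/15, -1/9); meets PV at N = (1/3, 5/9)
N = P + t·(V−P) with t = -5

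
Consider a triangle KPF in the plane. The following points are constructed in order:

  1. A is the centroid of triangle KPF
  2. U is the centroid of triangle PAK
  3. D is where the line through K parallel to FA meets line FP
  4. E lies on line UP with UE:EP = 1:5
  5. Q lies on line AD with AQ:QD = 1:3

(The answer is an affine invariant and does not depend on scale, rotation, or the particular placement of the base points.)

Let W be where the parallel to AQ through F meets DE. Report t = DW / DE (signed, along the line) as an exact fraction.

t = 18

Choose coordinates K = (0, 0), P = (1, 0), F = (0, 1).
1. A is the centroid of triangle KPF ⇒ A = (1/3, 1/3)
2. U is the centroid of triangle PAK ⇒ U = (4/9, 1/9)
3. D is where the line through K parallel to FA meets line FP ⇒ D = (-1, 2)
4. E lies on line UP with UE:EP = 1:5 ⇒ E = (29/54, 5/54)
5. Q lies on line AD with AQ:QD = 1:3 ⇒ Q = (0, 3/4)
through F parallel to AQ: direction (-1/3, 5/12); meets DE at W = (80/3, -97/3)
W = D + t·(E−D) with t = 18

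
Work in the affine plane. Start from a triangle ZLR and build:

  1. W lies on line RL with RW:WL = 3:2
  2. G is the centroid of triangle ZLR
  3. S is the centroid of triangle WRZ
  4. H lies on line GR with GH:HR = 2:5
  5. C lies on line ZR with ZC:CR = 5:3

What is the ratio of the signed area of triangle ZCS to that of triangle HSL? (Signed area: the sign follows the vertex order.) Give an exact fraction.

Choose coordinates Z = (0, 0), L = (1, 0), R = (0, 1).
1. W lies on line RL with RW:WL = 3:2 ⇒ W = (3/5, 2/5)
2. G is the centroid of triangle ZLR ⇒ G = (1/3, 1/3)
3. S is the centroid of triangle WRZ ⇒ S = (1/5, 7/15)
4. H lies on line GR with GH:HR = 2:5 ⇒ H = (5/21, 11/21)
5. C lies on line ZR with ZC:CR = 5:3 ⇒ C = (0, 5/8)
2·[ZCS] = -1/8, 2·[HSL] = 4/63
[ZCS]:[HSL] = -1/8:4/63 = -63/32

[ZCS]:[HSL] = -63/32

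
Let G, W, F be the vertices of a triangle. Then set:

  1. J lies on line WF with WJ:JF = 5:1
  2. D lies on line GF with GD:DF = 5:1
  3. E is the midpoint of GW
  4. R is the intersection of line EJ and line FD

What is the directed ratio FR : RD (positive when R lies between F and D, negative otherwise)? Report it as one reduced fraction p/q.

FR:RD = -3/5

Assign G = (0, 0), W = (1, 0), F = (0, 1) — the answer is frame-independent, so this choice is without loss of generality.
1. J lies on line WF with WJ:JF = 5:1 ⇒ J = (1/6, 5/6)
2. D lies on line GF with GD:DF = 5:1 ⇒ D = (0, 5/6)
3. E is the midpoint of GW ⇒ E = (1/2, 0)
4. R is the intersection of line EJ and line FD ⇒ R = (0, 5/4)
R = F + t·(D−F) with t = -3/2, so FR:RD = t:(1−t) = -3/2:5/2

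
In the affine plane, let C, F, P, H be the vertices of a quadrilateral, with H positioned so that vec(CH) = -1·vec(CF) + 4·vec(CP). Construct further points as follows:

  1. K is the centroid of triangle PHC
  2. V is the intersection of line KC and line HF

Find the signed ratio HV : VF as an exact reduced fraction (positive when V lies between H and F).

HV:VF = 1/5

Set C = (0, 0), F = (1, 0), P = (0, 1), H = (-1, 4); any affine frame gives the same invariant.
1. K is the centroid of triangle PHC ⇒ K = (-1/3, 5/3)
2. V is the intersection of line KC and line HF ⇒ V = (-2/3, 10/3)
V = H + t·(F−H) with t = 1/6, so HV:VF = t:(1−t) = 1/6:5/6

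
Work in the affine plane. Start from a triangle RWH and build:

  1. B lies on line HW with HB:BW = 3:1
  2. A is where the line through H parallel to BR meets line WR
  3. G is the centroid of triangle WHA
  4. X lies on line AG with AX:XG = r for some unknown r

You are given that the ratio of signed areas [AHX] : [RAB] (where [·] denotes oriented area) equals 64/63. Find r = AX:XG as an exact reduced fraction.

r = 4/3

Set R = (0, 0), W = (1, 0), H = (0, 1); any affine frame gives the same invariant.
1. B lies on line HW with HB:BW = 3:1 ⇒ B = (3/4, 1/4)
2. A is where the line through H parallel to BR meets line WR ⇒ A = (-3, 0)
3. G is the centroid of triangle WHA ⇒ G = (-2/3, 1/3)
4. With AX:XG = r, write λ = r/(r+1) so X = A + λ·(G−A); X is affine-linear in λ
Every point depending on X is an affine combination of X and λ-independent points, so each such coordinate is linear in λ; the λ² term in each signed area is a multiple of (G−A)×(G−A) = 0, so 2·[AHX] and 2·[RAB] are each linear in λ. Evaluating at λ=0 and λ=1:
  2·[AHX] = -4/3·λ,   2·[RAB] = -3/4
So [AHX]:[RAB] = (-4/3·λ) / (-3/4). Setting this equal to 64/63:
  -4/3·λ = 64/63·(-3/4)  ⇒  λ = 4/7
Then r = λ/(1−λ) = (4/7)/(3/7) = 4/3. Check: with r = 4/3, X = (-5/3, 4/21) and [AHX]:[RAB] = 64/63 as required.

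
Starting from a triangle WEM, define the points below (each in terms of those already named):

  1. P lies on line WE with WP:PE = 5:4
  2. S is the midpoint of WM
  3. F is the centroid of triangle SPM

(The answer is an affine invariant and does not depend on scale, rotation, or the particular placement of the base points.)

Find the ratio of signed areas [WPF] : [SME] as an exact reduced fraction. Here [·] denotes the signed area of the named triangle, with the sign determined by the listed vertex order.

[WPF]:[SME] = -5/9

Choose coordinates W = (0, 0), E = (1, 0), M = (0, 1).
1. P lies on line WE with WP:PE = 5:4 ⇒ P = (5/9, 0)
2. S is the midpoint of WM ⇒ S = (0, 1/2)
3. F is the centroid of triangle SPM ⇒ F = (5/27, 1/2)
2·[WPF] = 5/18, 2·[SME] = -1/2
[WPF]:[SME] = 5/18:-1/2 = -5/9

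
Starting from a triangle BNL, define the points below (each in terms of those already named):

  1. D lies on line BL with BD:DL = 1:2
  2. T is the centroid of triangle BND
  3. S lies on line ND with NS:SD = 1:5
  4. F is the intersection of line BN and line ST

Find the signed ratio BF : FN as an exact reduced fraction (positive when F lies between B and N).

BF:FN = -4

Choose coordinates B = (0, 0), N = (1, 0), L = (0, 1).
1. D lies on line BL with BD:DL = 1:2 ⇒ D = (0, 1/3)
2. T is the centroid of triangle BND ⇒ T = (1/3, 1/9)
3. S lies on line ND with NS:SD = 1:5 ⇒ S = (5/6, 1/18)
4. F is the intersection of line BN and line ST ⇒ F = (4/3, 0)
F = B + t·(N−B) with t = 4/3, so BF:FN = t:(1−t) = 4/3:-1/3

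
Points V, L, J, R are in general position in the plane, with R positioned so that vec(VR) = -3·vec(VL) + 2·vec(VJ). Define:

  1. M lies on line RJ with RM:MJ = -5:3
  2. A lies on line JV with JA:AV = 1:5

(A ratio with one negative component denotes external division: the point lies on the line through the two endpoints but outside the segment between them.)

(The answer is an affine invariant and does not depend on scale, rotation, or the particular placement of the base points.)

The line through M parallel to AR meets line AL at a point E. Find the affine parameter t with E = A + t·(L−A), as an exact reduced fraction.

t = -15/16

Assign V = (0, 0), L = (1, 0), J = (0, 1), R = (-3, 2) — the answer is frame-independent, so this choice is without loss of generality.
1. M lies on line RJ with RM:MJ = -5:3 ⇒ M = (9/2, -1/2)
2. A lies on line JV with JA:AV = 1:5 ⇒ A = (0, 5/6)
through M parallel to AR: direction (-3, 7/6); meets AL at E = (-15/16, 155/96)
E = A + t·(L−A) with t = -15/16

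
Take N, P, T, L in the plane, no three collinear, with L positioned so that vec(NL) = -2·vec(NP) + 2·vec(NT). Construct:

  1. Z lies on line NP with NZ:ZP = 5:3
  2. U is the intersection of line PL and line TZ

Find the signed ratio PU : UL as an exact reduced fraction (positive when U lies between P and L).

Choose coordinates N = (0, 0), P = (1, 0), T = (0, 1), L = (-2, 2).
1. Z lies on line NP with NZ:ZP = 5:3 ⇒ Z = (5/8, 0)
2. U is the intersection of line PL and line TZ ⇒ U = (5/14, 3/7)
U = P + t·(L−P) with t = 3/14, so PU:UL = t:(1−t) = 3/14:11/14

PU:UL = 3/11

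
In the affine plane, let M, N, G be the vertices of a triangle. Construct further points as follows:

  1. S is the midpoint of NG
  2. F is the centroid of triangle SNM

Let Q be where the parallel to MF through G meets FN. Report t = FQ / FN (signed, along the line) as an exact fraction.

Assign M = (0, 0), N = (1, 0), G = (0, 1) — the answer is frame-independent, so this choice is without loss of generality.
1. S is the midpoint of NG ⇒ S = (1/2, 1/2)
2. F is the centroid of triangle SNM ⇒ F = (1/2, 1/6)
through G parallel to MF: direction (1/2, 1/6); meets FN at Q = (-1, 2/3)
Q = F + t·(N−F) with t = -3

t = -3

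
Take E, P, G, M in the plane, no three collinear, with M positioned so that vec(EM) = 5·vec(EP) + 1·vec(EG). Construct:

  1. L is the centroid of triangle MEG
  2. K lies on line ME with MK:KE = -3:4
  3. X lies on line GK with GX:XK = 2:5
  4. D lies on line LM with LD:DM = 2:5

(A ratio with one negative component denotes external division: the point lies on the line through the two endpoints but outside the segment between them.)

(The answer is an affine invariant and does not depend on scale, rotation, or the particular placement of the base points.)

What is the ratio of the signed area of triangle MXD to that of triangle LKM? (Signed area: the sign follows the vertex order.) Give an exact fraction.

[MXD]:[LKM] = -55/147

Choose coordinates E = (0, 0), P = (1, 0), G = (0, 1), M = (5, 1).
1. L is the centroid of triangle MEG ⇒ L = (5/3, 2/3)
2. K lies on line ME with MK:KE = -3:4 ⇒ K = (20, 4)
3. X lies on line GK with GX:XK = 2:5 ⇒ X = (40/7, 13/7)
4. D lies on line LM with LD:DM = 2:5 ⇒ D = (55/21, 16/21)
2·[MXD] = 275/147, 2·[LKM] = -5
[MXD]:[LKM] = 275/147:-5 = -55/147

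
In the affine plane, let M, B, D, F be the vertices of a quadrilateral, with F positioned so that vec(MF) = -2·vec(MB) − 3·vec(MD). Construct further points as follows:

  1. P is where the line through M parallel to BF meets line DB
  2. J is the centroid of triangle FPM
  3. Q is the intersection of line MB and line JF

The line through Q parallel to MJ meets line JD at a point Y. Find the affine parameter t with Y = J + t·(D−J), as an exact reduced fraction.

Assign M = (0, 0), B = (1, 0), D = (0, 1), F = (-2, -3) — the answer is frame-independent, so this choice is without loss of generality.
1. P is where the line through M parallel to BF meets line DB ⇒ P = (1/2, 1/2)
2. J is the centroid of triangle FPM ⇒ J = (-1/2, -5/6)
3. Q is the intersection of line MB and line JF ⇒ Q = (1/13, 0)
through Q parallel to MJ: direction (-1/2, -5/6); meets JD at Y = (-22/39, -125/117)
Y = J + t·(D−J) with t = -5/39

t = -5/39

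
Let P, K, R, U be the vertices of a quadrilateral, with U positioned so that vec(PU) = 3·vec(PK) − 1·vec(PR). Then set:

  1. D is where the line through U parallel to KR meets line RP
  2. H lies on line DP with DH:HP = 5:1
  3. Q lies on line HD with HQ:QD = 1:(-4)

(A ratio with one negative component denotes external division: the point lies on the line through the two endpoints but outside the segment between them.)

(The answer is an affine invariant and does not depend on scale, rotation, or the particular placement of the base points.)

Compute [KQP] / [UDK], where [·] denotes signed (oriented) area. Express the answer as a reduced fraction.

[KQP]:[UDK] = -2/27

Assign P = (0, 0), K = (1, 0), R = (0, 1), U = (3, -1) — the answer is frame-independent, so this choice is without loss of generality.
1. D is where the line through U parallel to KR meets line RP ⇒ D = (0, 2)
2. H lies on line DP with DH:HP = 5:1 ⇒ H = (0, 1/3)
3. Q lies on line HD with HQ:QD = 1:(-4) ⇒ Q = (0, -2/9)
2·[KQP] = -2/9, 2·[UDK] = 3
[KQP]:[UDK] = -2/9:3 = -2/27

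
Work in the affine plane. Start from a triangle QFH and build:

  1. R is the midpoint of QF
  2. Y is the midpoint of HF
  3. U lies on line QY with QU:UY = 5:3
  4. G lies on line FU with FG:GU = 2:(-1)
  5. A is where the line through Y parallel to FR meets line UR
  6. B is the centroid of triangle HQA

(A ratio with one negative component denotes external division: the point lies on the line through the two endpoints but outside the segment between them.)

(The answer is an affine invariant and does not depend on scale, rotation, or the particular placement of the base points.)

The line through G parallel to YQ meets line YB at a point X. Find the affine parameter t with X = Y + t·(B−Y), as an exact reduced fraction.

t = 30/13

Choose coordinates Q = (0, 0), F = (1, 0), H = (0, 1).
1. R is the midpoint of QF ⇒ R = (1/2, 0)
2. Y is the midpoint of HF ⇒ Y = (1/2, 1/2)
3. U lies on line QY with QU:UY = 5:3 ⇒ U = (5/16, 5/16)
4. G lies on line FU with FG:GU = 2:(-1) ⇒ G = (-3/8, 5/8)
5. A is where the line through Y parallel to FR meets line UR ⇒ A = (1/5, 1/2)
6. B is the centroid of triangle HQA ⇒ B = (1/15, 1/2)
through G parallel to YQ: direction (-1/2, -1/2); meets YB at X = (-1/2, 1/2)
X = Y + t·(B−Y) with t = 30/13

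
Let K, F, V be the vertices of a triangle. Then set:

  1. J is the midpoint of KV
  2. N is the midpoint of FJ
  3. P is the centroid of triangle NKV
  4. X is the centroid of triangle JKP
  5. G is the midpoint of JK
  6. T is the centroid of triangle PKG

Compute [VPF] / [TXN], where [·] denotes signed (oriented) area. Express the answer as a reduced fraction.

Work in coordinates with K = (0, 0), F = (1, 0), V = (0, 1).
1. J is the midpoint of KV ⇒ J = (0, 1/2)
2. N is the midpoint of FJ ⇒ N = (1/2, 1/4)
3. P is the centroid of triangle NKV ⇒ P = (1/6, 5/12)
4. X is the centroid of triangle JKP ⇒ X = (1/18, 11/36)
5. G is the midpoint of JK ⇒ G = (0, 1/4)
6. T is the centroid of triangle PKG ⇒ T = (1/18, 2/9)
2·[VPF] = 5/12, 2·[TXN] = -1/27
[VPF]:[TXN] = 5/12:-1/27 = -45/4

[VPF]:[TXN] = -45/4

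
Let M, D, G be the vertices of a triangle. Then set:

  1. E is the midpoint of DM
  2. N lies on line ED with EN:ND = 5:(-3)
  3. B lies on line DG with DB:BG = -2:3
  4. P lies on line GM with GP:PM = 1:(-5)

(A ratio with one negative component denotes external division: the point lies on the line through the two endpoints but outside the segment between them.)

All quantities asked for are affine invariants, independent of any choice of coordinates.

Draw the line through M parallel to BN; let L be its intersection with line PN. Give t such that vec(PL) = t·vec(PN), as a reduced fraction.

t = -25/31

Assign M = (0, 0), D = (1, 0), G = (0, 1) — the answer is frame-independent, so this choice is without loss of generality.
1. E is the midpoint of DM ⇒ E = (1/2, 0)
2. N lies on line ED with EN:ND = 5:(-3) ⇒ N = (7/4, 0)
3. B lies on line DG with DB:BG = -2:3 ⇒ B = (3, -2)
4. P lies on line GM with GP:PM = 1:(-5) ⇒ P = (0, 5/4)
through M parallel to BN: direction (-5/4, 2); meets PN at L = (-175/124, 70/31)
L = P + t·(N−P) with t = -25/31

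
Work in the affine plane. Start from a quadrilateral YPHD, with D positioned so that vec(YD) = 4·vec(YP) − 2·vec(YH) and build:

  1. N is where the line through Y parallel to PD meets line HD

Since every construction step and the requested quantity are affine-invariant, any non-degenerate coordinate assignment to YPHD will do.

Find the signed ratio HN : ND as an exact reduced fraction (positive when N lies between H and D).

Set Y = (0, 0), P = (1, 0), H = (0, 1), D = (4, -2); any affine frame gives the same invariant.
1. N is where the line through Y parallel to PD meets line HD ⇒ N = (12, -8)
N = H + t·(D−H) with t = 3, so HN:ND = t:(1−t) = 3:-2

HN:ND = -3/2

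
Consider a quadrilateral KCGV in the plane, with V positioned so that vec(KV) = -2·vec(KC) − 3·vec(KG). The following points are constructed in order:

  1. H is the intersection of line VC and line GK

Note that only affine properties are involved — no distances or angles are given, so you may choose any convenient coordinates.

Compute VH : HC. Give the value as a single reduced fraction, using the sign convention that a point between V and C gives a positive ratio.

Assign K = (0, 0), C = (1, 0), G = (0, 1), V = (-2, -3) — the answer is frame-independent, so this choice is without loss of generality.
1. H is the intersection of line VC and line GK ⇒ H = (0, -1)
H = V + t·(C−V) with t = 2/3, so VH:HC = t:(1−t) = 2/3:1/3

VH:HC = 2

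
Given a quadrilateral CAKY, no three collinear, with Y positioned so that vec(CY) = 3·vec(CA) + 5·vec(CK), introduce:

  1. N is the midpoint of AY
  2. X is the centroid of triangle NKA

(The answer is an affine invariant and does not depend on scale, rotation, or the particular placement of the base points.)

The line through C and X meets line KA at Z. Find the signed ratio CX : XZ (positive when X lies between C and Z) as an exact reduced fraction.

Work in coordinates with C = (0, 0), A = (1, 0), K = (0, 1), Y = (3, 5).
1. N is the midpoint of AY ⇒ N = (2, 5/2)
2. X is the centroid of triangle NKA ⇒ X = (1, 7/6)
line CX meets KA at Z = (6/13, 7/13)
X = C + t·(Z−C) with t = 13/6, so CX:XZ = 13/6:-7/6

CX:XZ = -13/7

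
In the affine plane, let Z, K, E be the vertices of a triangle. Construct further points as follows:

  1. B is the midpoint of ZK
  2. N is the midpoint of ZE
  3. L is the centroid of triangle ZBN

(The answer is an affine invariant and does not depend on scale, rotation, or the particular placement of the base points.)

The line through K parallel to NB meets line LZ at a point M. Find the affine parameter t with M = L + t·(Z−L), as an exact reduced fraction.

t = -2

Assign Z = (0, 0), K = (1, 0), E = (0, 1) — the answer is frame-independent, so this choice is without loss of generality.
1. B is the midpoint of ZK ⇒ B = (1/2, 0)
2. N is the midpoint of ZE ⇒ N = (0, 1/2)
3. L is the centroid of triangle ZBN ⇒ L = (1/6, 1/6)
through K parallel to NB: direction (1/2, -1/2); meets LZ at M = (1/2, 1/2)
M = L + t·(Z−L) with t = -2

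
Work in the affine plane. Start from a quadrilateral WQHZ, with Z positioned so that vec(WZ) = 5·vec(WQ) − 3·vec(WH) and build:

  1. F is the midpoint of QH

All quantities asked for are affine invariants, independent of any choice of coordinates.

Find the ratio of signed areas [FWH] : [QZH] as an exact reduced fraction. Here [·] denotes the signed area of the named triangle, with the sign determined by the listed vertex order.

Choose coordinates W = (0, 0), Q = (1, 0), H = (0, 1), Z = (5, -3).
1. F is the midpoint of QH ⇒ F = (1/2, 1/2)
2·[FWH] = -1/2, 2·[QZH] = 1
[FWH]:[QZH] = -1/2:1 = -1/2

[FWH]:[QZH] = -1/2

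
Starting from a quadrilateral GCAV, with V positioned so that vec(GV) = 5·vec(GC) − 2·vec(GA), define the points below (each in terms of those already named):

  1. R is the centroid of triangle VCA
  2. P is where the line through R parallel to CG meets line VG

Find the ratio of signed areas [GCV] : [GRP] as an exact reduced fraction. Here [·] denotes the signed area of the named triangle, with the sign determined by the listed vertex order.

Work in coordinates with G = (0, 0), C = (1, 0), A = (0, 1), V = (5, -2).
1. R is the centroid of triangle VCA ⇒ R = (2, -1/3)
2. P is where the line through R parallel to CG meets line VG ⇒ P = (5/6, -1/3)
2·[GCV] = -2, 2·[GRP] = -7/18
[GCV]:[GRP] = -2:-7/18 = 36/7

[GCV]:[GRP] = 36/7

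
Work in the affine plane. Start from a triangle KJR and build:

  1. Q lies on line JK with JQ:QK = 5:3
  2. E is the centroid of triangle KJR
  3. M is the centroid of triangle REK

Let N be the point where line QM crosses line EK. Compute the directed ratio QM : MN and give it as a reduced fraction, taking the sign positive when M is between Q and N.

Choose coordinates K = (0, 0), J = (1, 0), R = (0, 1).
1. Q lies on line JK with JQ:QK = 5:3 ⇒ Q = (3/8, 0)
2. E is the centroid of triangle KJR ⇒ E = (1/3, 1/3)
3. M is the centroid of triangle REK ⇒ M = (1/9, 4/9)
line QM meets EK at N = (4/17, 4/17)
M = Q + t·(N−Q) with t = 17/9, so QM:MN = 17/9:-8/9

QM:MN = -17/8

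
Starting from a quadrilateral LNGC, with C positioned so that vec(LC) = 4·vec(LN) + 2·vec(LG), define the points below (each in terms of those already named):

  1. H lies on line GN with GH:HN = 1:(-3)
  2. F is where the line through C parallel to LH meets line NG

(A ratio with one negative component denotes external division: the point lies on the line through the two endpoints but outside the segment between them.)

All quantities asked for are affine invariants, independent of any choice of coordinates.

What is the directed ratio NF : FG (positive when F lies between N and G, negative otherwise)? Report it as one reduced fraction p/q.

NF:FG = -11/13

Assign L = (0, 0), N = (1, 0), G = (0, 1), C = (4, 2) — the answer is frame-independent, so this choice is without loss of generality.
1. H lies on line GN with GH:HN = 1:(-3) ⇒ H = (-1/2, 3/2)
2. F is where the line through C parallel to LH meets line NG ⇒ F = (13/2, -11/2)
F = N + t·(G−N) with t = -11/2, so NF:FG = t:(1−t) = -11/2:13/2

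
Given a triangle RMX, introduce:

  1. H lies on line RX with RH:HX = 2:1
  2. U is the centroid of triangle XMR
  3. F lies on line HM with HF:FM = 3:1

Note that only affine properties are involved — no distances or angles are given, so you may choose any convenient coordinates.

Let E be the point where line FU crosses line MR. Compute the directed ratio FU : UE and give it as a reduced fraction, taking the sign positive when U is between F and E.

Choose coordinates R = (0, 0), M = (1, 0), X = (0, 1).
1. H lies on line RX with RH:HX = 2:1 ⇒ H = (0, 2/3)
2. U is the centroid of triangle XMR ⇒ U = (1/3, 1/3)
3. F lies on line HM with HF:FM = 3:1 ⇒ F = (3/4, 1/6)
line FU meets MR at E = (7/6, 0)
U = F + t·(E−F) with t = -1, so FU:UE = -1:2

FU:UE = -1/2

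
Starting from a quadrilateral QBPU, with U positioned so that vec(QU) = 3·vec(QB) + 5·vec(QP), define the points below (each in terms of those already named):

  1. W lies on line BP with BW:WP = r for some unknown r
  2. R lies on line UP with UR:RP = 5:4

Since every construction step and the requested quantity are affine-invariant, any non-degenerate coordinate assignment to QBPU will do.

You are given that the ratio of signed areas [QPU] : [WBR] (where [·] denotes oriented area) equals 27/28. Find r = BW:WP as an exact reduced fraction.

Work in coordinates with Q = (0, 0), B = (1, 0), P = (0, 1), U = (3, 5).
1. With BW:WP = r, write λ = r/(r+1) so W = B + λ·(P−B); W is affine-linear in λ
2. R lies on line UP with UR:RP = 5:4 ⇒ R = (4/3, 25/9)
Every point depending on W is an affine combination of W and λ-independent points, so each such coordinate is linear in λ; the λ² term in each signed area is a multiple of (P−B)×(P−B) = 0, so 2·[QPU] and 2·[WBR] are each linear in λ. Evaluating at λ=0 and λ=1:
  2·[QPU] = -3,   2·[WBR] = 28/9·λ
So [QPU]:[WBR] = (-3) / (28/9·λ). Setting this equal to 27/28:
  -3 = 27/28·(28/9·λ)  ⇒  λ = -1
Then r = λ/(1−λ) = (-1)/(2) = -1/2. Check: with r = -1/2, W = (2, -1) and [QPU]:[WBR] = 27/28 as required.

r = -1/2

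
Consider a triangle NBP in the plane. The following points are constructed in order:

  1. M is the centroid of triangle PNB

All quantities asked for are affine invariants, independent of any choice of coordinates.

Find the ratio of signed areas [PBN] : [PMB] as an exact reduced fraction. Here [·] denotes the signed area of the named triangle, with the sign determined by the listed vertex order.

[PBN]:[PMB] = -3

Work in coordinates with N = (0, 0), B = (1, 0), P = (0, 1).
1. M is the centroid of triangle PNB ⇒ M = (1/3, 1/3)
2·[PBN] = -1, 2·[PMB] = 1/3
[PBN]:[PMB] = -1:1/3 = -3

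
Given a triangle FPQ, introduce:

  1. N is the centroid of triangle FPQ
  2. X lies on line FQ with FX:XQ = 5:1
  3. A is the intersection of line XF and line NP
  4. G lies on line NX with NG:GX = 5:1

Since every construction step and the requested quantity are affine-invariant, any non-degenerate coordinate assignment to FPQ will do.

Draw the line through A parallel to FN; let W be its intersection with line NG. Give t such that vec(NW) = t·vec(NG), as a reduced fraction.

Work in coordinates with F = (0, 0), P = (1, 0), Q = (0, 1).
1. N is the centroid of triangle FPQ ⇒ N = (1/3, 1/3)
2. X lies on line FQ with FX:XQ = 5:1 ⇒ X = (0, 5/6)
3. A is the intersection of line XF and line NP ⇒ A = (0, 1/2)
4. G lies on line NX with NG:GX = 5:1 ⇒ G = (1/18, 3/4)
through A parallel to FN: direction (1/3, 1/3); meets NG at W = (2/15, 19/30)
W = N + t·(G−N) with t = 18/25

t = 18/25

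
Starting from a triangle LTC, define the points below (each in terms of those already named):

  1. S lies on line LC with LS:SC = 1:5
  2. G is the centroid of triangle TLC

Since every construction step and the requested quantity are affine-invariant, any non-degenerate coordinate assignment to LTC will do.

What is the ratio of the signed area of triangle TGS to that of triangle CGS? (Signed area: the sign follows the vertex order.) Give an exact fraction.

[TGS]:[CGS] = -4/5

Assign L = (0, 0), T = (1, 0), C = (0, 1) — the answer is frame-independent, so this choice is without loss of generality.
1. S lies on line LC with LS:SC = 1:5 ⇒ S = (0, 1/6)
2. G is the centroid of triangle TLC ⇒ G = (1/3, 1/3)
2·[TGS] = 2/9, 2·[CGS] = -5/18
[TGS]:[CGS] = 2/9:-5/18 = -4/5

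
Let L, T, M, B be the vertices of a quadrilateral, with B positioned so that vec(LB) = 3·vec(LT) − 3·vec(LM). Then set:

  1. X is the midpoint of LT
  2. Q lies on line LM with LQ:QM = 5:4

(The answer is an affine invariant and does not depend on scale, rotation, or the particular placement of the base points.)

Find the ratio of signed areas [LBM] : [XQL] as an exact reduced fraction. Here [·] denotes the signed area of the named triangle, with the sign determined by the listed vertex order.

Assign L = (0, 0), T = (1, 0), M = (0, 1), B = (3, -3) — the answer is frame-independent, so this choice is without loss of generality.
1. X is the midpoint of LT ⇒ X = (1/2, 0)
2. Q lies on line LM with LQ:QM = 5:4 ⇒ Q = (0, 5/9)
2·[LBM] = 3, 2·[XQL] = 5/18
[LBM]:[XQL] = 3:5/18 = 54/5

[LBM]:[XQL] = 54/5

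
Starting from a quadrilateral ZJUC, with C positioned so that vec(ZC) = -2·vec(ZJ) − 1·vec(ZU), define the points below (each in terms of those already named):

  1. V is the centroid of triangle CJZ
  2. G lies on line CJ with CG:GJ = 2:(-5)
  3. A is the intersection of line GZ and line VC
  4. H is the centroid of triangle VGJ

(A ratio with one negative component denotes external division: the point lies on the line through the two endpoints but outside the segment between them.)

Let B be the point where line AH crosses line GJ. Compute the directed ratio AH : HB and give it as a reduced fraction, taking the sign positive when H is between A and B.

Set Z = (0, 0), J = (1, 0), U = (0, 1), C = (-2, -1); any affine frame gives the same invariant.
1. V is the centroid of triangle CJZ ⇒ V = (-1/3, -1/3)
2. G lies on line CJ with CG:GJ = 2:(-5) ⇒ G = (-4, -5/3)
3. A is the intersection of line GZ and line VC ⇒ A = (-12, -5)
4. H is the centroid of triangle VGJ ⇒ H = (-10/9, -2/3)
line AH meets GJ at B = (-32/19, -17/19)
H = A + t·(B−A) with t = 19/18, so AH:HB = 19/18:-1/18

AH:HB = -19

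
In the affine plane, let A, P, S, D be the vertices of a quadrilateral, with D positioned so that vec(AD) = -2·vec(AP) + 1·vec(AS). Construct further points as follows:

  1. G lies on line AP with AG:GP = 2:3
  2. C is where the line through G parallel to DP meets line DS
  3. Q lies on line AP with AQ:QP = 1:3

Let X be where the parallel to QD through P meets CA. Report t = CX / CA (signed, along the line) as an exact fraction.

t = 27/7

Assign A = (0, 0), P = (1, 0), S = (0, 1), D = (-2, 1) — the answer is frame-independent, so this choice is without loss of generality.
1. G lies on line AP with AG:GP = 2:3 ⇒ G = (2/5, 0)
2. C is where the line through G parallel to DP meets line DS ⇒ C = (-13/5, 1)
3. Q lies on line AP with AQ:QP = 1:3 ⇒ Q = (1/4, 0)
through P parallel to QD: direction (-9/4, 1); meets CA at X = (52/7, -20/7)
X = C + t·(A−C) with t = 27/7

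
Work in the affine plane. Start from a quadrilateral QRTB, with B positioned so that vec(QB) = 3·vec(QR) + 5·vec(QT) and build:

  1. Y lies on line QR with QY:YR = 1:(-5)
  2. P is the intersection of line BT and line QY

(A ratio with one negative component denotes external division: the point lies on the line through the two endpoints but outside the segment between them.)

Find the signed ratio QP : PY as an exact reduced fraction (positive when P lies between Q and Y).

Choose coordinates Q = (0, 0), R = (1, 0), T = (0, 1), B = (3, 5).
1. Y lies on line QR with QY:YR = 1:(-5) ⇒ Y = (-1/4, 0)
2. P is the intersection of line BT and line QY ⇒ P = (-3/4, 0)
P = Q + t·(Y−Q) with t = 3, so QP:PY = t:(1−t) = 3:-2

QP:PY = -3/2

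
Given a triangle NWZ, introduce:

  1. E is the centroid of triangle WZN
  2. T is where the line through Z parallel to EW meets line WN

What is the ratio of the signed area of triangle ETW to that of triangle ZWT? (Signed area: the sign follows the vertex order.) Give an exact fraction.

[ETW]:[ZWT] = -1/3

Set N = (0, 0), W = (1, 0), Z = (0, 1); any affine frame gives the same invariant.
1. E is the centroid of triangle WZN ⇒ E = (1/3, 1/3)
2. T is where the line through Z parallel to EW meets line WN ⇒ T = (2, 0)
2·[ETW] = -1/3, 2·[ZWT] = 1
[ETW]:[ZWT] = -1/3:1 = -1/3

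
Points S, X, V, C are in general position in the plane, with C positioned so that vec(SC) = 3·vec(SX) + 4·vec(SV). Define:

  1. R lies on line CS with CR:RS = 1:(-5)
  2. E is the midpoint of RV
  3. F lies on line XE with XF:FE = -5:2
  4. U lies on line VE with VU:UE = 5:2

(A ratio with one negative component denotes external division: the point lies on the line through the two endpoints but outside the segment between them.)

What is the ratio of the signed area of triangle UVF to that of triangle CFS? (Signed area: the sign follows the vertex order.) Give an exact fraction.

Choose coordinates S = (0, 0), X = (1, 0), V = (0, 1), C = (3, 4).
1. R lies on line CS with CR:RS = 1:(-5) ⇒ R = (15/4, 5)
2. E is the midpoint of RV ⇒ E = (15/8, 3)
3. F lies on line XE with XF:FE = -5:2 ⇒ F = (59/24, 5)
4. U lies on line VE with VU:UE = 5:2 ⇒ U = (75/56, 17/7)
2·[UVF] = -155/84, 2·[CFS] = 31/6
[UVF]:[CFS] = -155/84:31/6 = -5/14

[UVF]:[CFS] = -5/14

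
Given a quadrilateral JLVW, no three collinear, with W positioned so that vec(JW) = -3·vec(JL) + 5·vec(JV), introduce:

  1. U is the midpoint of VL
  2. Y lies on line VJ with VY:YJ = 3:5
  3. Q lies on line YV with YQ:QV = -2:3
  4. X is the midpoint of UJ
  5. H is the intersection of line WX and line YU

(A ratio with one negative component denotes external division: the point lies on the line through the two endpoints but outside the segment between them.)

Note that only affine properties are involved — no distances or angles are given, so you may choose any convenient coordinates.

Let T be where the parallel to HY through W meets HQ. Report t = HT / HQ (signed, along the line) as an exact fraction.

t = -29/6

Assign J = (0, 0), L = (1, 0), V = (0, 1), W = (-3, 5) — the answer is frame-independent, so this choice is without loss of generality.
1. U is the midpoint of VL ⇒ U = (1/2, 1/2)
2. Y lies on line VJ with VY:YJ = 3:5 ⇒ Y = (0, 5/8)
3. Q lies on line YV with YQ:QV = -2:3 ⇒ Q = (0, -1/8)
4. X is the midpoint of UJ ⇒ X = (1/4, 1/4)
5. H is the intersection of line WX and line YU ⇒ H = (-1/126, 79/126)
through W parallel to HY: direction (1/126, -1/504); meets HQ at T = (-5/108, 1841/432)
T = H + t·(Q−H) with t = -29/6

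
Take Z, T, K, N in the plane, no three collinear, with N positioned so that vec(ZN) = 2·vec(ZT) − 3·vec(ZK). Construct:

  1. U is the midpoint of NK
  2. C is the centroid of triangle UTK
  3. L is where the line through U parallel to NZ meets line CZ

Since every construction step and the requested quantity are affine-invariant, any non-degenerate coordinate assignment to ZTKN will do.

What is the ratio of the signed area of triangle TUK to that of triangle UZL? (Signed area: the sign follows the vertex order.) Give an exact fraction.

Work in coordinates with Z = (0, 0), T = (1, 0), K = (0, 1), N = (2, -3).
1. U is the midpoint of NK ⇒ U = (1, -1)
2. C is the centroid of triangle UTK ⇒ C = (2/3, 0)
3. L is where the line through U parallel to NZ meets line CZ ⇒ L = (1/3, 0)
2·[TUK] = -1, 2·[UZL] = -1/3
[TUK]:[UZL] = -1:-1/3 = 3

[TUK]:[UZL] = 3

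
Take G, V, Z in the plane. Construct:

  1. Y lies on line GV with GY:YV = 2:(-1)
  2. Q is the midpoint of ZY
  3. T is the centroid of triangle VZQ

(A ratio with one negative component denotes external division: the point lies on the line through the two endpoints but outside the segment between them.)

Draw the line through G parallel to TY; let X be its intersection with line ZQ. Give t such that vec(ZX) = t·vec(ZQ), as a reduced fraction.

t = 8

Choose coordinates G = (0, 0), V = (1, 0), Z = (0, 1).
1. Y lies on line GV with GY:YV = 2:(-1) ⇒ Y = (2, 0)
2. Q is the midpoint of ZY ⇒ Q = (1, 1/2)
3. T is the centroid of triangle VZQ ⇒ T = (2/3, 1/2)
through G parallel to TY: direction (4/3, -1/2); meets ZQ at X = (8, -3)
X = Z + t·(Q−Z) with t = 8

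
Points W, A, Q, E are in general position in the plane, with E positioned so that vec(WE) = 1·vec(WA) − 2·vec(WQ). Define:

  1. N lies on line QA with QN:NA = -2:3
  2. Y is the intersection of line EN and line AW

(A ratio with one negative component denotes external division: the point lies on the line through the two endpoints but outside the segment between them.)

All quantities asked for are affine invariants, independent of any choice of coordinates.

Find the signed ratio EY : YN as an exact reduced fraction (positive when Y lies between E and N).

Choose coordinates W = (0, 0), A = (1, 0), Q = (0, 1), E = (1, -2).
1. N lies on line QA with QN:NA = -2:3 ⇒ N = (-2, 3)
2. Y is the intersection of line EN and line AW ⇒ Y = (-1/5, 0)
Y = E + t·(N−E) with t = 2/5, so EY:YN = t:(1−t) = 2/5:3/5

EY:YN = 2/3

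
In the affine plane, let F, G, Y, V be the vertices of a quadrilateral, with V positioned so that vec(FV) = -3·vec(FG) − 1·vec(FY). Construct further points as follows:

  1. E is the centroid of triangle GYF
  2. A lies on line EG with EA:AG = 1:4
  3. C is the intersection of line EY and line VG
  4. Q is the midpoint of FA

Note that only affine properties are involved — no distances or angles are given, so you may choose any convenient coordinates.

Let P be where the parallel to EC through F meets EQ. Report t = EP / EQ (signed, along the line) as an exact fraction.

Choose coordinates F = (0, 0), G = (1, 0), Y = (0, 1), V = (-3, -1).
1. E is the centroid of triangle GYF ⇒ E = (1/3, 1/3)
2. A lies on line EG with EA:AG = 1:4 ⇒ A = (7/15, 4/15)
3. C is the intersection of line EY and line VG ⇒ C = (5/9, -1/9)
4. Q is the midpoint of FA ⇒ Q = (7/30, 2/15)
through F parallel to EC: direction (2/9, -4/9); meets EQ at P = (1/12, -1/6)
P = E + t·(Q−E) with t = 5/2

t = 5/2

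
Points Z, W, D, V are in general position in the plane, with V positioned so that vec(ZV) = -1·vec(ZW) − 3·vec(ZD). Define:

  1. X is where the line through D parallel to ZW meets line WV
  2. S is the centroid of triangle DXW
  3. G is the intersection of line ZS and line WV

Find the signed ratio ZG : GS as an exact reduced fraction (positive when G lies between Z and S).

ZG:GS = -9/5

Choose coordinates Z = (0, 0), W = (1, 0), D = (0, 1), V = (-1, -3).
1. X is where the line through D parallel to ZW meets line WV ⇒ X = (5/3, 1)
2. S is the centroid of triangle DXW ⇒ S = (8/9, 2/3)
3. G is the intersection of line ZS and line WV ⇒ G = (2, 3/2)
G = Z + t·(S−Z) with t = 9/4, so ZG:GS = t:(1−t) = 9/4:-5/4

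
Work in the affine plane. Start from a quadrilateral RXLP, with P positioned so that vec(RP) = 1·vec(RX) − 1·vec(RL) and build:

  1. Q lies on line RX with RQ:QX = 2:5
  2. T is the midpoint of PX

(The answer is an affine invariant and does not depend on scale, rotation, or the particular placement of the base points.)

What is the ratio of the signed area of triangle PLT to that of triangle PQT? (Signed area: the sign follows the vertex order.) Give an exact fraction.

Assign R = (0, 0), X = (1, 0), L = (0, 1), P = (1, -1) — the answer is frame-independent, so this choice is without loss of generality.
1. Q lies on line RX with RQ:QX = 2:5 ⇒ Q = (2/7, 0)
2. T is the midpoint of PX ⇒ T = (1, -1/2)
2·[PLT] = -1/2, 2·[PQT] = -5/14
[PLT]:[PQT] = -1/2:-5/14 = 7/5

[PLT]:[PQT] = 7/5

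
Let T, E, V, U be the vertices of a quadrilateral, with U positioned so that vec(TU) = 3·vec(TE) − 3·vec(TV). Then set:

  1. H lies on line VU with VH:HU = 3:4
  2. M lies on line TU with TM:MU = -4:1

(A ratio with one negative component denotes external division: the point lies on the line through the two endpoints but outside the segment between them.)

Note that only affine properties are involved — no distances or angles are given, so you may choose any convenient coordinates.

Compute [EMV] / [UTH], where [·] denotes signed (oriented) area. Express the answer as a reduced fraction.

Choose coordinates T = (0, 0), E = (1, 0), V = (0, 1), U = (3, -3).
1. H lies on line VU with VH:HU = 3:4 ⇒ H = (9/7, -5/7)
2. M lies on line TU with TM:MU = -4:1 ⇒ M = (4, -4)
2·[EMV] = -1, 2·[UTH] = -12/7
[EMV]:[UTH] = -1:-12/7 = 7/12

[EMV]:[UTH] = 7/12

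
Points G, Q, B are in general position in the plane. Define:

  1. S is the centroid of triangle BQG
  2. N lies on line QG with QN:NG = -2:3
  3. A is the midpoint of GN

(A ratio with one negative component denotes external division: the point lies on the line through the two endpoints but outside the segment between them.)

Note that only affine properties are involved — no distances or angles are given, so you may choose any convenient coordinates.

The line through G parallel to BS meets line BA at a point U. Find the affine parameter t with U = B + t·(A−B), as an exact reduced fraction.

Assign G = (0, 0), Q = (1, 0), B = (0, 1) — the answer is frame-independent, so this choice is without loss of generality.
1. S is the centroid of triangle BQG ⇒ S = (1/3, 1/3)
2. N lies on line QG with QN:NG = -2:3 ⇒ N = (3, 0)
3. A is the midpoint of GN ⇒ A = (3/2, 0)
through G parallel to BS: direction (1/3, -2/3); meets BA at U = (-3/4, 3/2)
U = B + t·(A−B) with t = -1/2

t = -1/2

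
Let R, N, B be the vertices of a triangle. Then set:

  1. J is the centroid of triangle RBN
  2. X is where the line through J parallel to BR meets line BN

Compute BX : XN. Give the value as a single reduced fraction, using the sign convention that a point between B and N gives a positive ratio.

Work in coordinates with R = (0, 0), N = (1, 0), B = (0, 1).
1. J is the centroid of triangle RBN ⇒ J = (1/3, 1/3)
2. X is where the line through J parallel to BR meets line BN ⇒ X = (1/3, 2/3)
X = B + t·(N−B) with t = 1/3, so BX:XN = t:(1−t) = 1/3:2/3

BX:XN = 1/2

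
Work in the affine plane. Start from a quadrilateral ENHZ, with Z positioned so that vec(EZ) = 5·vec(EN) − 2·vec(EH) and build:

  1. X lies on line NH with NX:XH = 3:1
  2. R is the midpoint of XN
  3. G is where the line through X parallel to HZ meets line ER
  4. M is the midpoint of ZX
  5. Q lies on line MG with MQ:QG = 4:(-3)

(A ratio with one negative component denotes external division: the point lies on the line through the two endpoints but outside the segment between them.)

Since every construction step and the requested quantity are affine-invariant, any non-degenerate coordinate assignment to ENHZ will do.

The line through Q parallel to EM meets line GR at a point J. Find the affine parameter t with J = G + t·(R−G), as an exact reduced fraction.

t = -18

Choose coordinates E = (0, 0), N = (1, 0), H = (0, 1), Z = (5, -2).
1. X lies on line NH with NX:XH = 3:1 ⇒ X = (1/4, 3/4)
2. R is the midpoint of XN ⇒ R = (5/8, 3/8)
3. G is where the line through X parallel to HZ meets line ER ⇒ G = (3/4, 9/20)
4. M is the midpoint of ZX ⇒ M = (21/8, -5/8)
5. Q lies on line MG with MQ:QG = 4:(-3) ⇒ Q = (-39/8, 147/40)
through Q parallel to EM: direction (21/8, -5/8); meets GR at J = (3, 9/5)
J = G + t·(R−G) with t = -18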